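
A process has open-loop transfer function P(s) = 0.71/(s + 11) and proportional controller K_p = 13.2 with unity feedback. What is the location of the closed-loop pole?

Closed-loop transfer function: T(s) = K_p·P(s)/(1 + K_p·P(s)) = 9.372/(s + 11 + 9.372) = 9.372/(s + 20.37).
The closed-loop pole is at s = −20.37.

s = -20.37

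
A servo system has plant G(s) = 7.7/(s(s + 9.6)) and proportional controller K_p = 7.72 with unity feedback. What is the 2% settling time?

From 1 + K_pG(s) = 0: s² + 9.6s + 59.44 = 0 ⇒ ω_n = 7.71, ζ = 0.6226.
2% settling time T_s ≈ 4/(ζω_n) = 4/4.8 = 0.833 s.

T_s ≈ 0.833 s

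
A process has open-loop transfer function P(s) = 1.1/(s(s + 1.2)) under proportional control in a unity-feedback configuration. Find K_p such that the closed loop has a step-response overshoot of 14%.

From %OS = 100·exp(−πζ/√(1−ζ²)) = 14%, ζ = −ln(0.14)/√(π²+ln²(0.14)) = 0.5305.
Characteristic equation s² + 1.2s + 1.1K_p = 0 gives ζ = 1.2/(2√(1.1K_p)).
Setting ζ = 0.5305: √(1.1K_p) = 1.2/(2·0.5305) = 1.131, so K_p = 1.279/1.1 = 1.16.

K_p = 1.16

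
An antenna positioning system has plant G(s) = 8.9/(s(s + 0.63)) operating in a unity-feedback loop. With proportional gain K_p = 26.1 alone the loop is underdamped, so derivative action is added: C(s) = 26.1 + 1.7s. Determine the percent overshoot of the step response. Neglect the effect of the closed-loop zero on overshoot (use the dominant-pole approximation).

Forward path: (26.1 + 1.7s)·8.9/(s(s+0.63)). The closed-loop characteristic equation is s² + (0.63 + 8.9·1.7)s + 8.9·26.1 = 0.
That is s² + 15.76s + 232.3 = 0, so ω_n = 15.24 rad/s and ζ = 15.76/(2·15.24) = 0.517.
%OS = 100·exp(−πζ/√(1−ζ²)) = 15%.

15%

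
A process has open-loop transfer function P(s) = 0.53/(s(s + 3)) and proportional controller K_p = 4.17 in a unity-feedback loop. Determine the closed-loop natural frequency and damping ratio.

1 + K_p·P(s) = 0 gives s² + 3s + 2.21 = 0.
So ω_n² = 2.21 ⇒ ω_n = 1.487 rad/s, and ζ = 3/(2ω_n) = 1.01.

ω_n = 1.49 rad/s, ζ = 1.01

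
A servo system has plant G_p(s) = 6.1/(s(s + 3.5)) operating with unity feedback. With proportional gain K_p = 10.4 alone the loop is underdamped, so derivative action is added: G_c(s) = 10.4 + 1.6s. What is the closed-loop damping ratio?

ζ = 0.832

Forward path: (10.4 + 1.6s)·6.1/(s(s+3.5)). The closed-loop characteristic equation is s² + (3.5 + 6.1·1.6)s + 6.1·10.4 = 0.
That is s² + 13.26s + 63.44 = 0, so ω_n = 7.965 rad/s and ζ = 13.26/(2·7.965) = 0.8324.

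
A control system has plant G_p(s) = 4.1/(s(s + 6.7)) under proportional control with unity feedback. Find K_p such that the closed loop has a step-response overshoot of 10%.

From %OS = 100·exp(−πζ/√(1−ζ²)) = 10%, ζ = −ln(0.1)/√(π²+ln²(0.1)) = 0.5912.
Characteristic equation s² + 6.7s + 4.1K_p = 0 gives ζ = 6.7/(2√(4.1K_p)).
Setting ζ = 0.5912: √(4.1K_p) = 6.7/(2·0.5912) = 5.667, so K_p = 32.11/4.1 = 7.83.

K_p = 7.83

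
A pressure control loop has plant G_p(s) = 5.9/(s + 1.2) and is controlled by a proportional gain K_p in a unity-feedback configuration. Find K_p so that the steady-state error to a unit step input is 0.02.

For a type-0 loop with proportional control, e_ss = 1/(1 + K_p·G_p(0)).
G_p(0) = 4.917. Require 1/(1 + K_p·4.917) = 0.02, so 1 + 4.917·K_p = 50.
K_p = (50 − 1)/4.917 = 9.97.

K_p = 9.97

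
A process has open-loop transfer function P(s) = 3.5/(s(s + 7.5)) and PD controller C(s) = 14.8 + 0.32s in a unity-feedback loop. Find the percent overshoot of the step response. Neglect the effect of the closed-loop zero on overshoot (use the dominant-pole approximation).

9.55%

Forward path: (14.8 + 0.32s)·3.5/(s(s+7.5)). The closed-loop characteristic equation is s² + (7.5 + 3.5·0.32)s + 3.5·14.8 = 0.
That is s² + 8.62s + 51.8 = 0, so ω_n = 7.197 rad/s and ζ = 8.62/(2·7.197) = 0.5988.
%OS = 100·exp(−πζ/√(1−ζ²)) = 9.55%.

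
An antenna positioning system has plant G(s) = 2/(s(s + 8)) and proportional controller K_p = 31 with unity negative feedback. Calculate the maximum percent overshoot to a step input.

15.7%

The closed-loop denominator s² + 8s + 62 gives ω_n = √62 = 7.874 and ζ = 8/(2ω_n) = 0.508.
%OS = 100·exp(−πζ/√(1−ζ²)) = 100·exp(−π·0.508/√0.7419) = 15.7%.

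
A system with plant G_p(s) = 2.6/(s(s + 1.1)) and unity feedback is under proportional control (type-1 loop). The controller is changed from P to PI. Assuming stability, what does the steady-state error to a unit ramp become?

The integrator raises the loop to type 2, so K_v → ∞ and e_ss to a ramp is zero.

0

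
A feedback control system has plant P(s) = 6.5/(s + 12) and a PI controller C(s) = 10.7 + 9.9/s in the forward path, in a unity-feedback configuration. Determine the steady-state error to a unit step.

0

The open loop C(s)P(s) has a pole at the origin (type 1), so the static position error constant is infinite and e_ss = 1/(1+∞) = 0.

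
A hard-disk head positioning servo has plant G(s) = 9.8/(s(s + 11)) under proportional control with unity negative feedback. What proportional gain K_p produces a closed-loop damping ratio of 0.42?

K_p = 17.5

Closed-loop characteristic equation: s² + 11s + K_p·9.8 = 0.
So ω_n = √(9.8K_p) and 2ζω_n = 11, giving ζ = 11/(2√(9.8K_p)).
Setting ζ = 0.42: √(9.8K_p) = 11/(2·0.42) = 13.1, so K_p = 171.5/9.8 = 17.5.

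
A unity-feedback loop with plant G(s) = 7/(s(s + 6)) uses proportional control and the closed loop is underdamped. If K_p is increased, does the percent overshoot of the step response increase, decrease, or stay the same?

increase

Characteristic equation s² + 6s + K_p·7 = 0: raising K_p raises ω_n while 2ζω_n = 6 is fixed, so ζ falls and overshoot grows.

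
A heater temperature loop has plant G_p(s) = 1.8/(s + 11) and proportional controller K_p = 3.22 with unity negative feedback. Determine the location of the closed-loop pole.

Closed-loop transfer function: T(s) = K_p·G_p(s)/(1 + K_p·G_p(s)) = 5.796/(s + 11 + 5.796) = 5.796/(s + 16.8).
The closed-loop pole is at s = −16.8.

s = -16.8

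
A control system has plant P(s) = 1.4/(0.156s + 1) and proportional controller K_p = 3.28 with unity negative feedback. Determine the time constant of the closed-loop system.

Closed loop: T(s) = K_p·P/(1+K_p·P) = 4.592/(0.156s + 1 + 4.592), with pole at s = −(1 + 4.592)/0.156 = −35.85.
Closed-loop time constant τ = 1/35.85 = 0.0279 s.

τ = 0.0279 s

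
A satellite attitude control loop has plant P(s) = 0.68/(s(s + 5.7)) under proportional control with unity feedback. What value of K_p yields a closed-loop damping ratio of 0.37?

Closed-loop characteristic equation: s² + 5.7s + K_p·0.68 = 0.
So ω_n = √(0.68K_p) and 2ζω_n = 5.7, giving ζ = 5.7/(2√(0.68K_p)).
Setting ζ = 0.37: √(0.68K_p) = 5.7/(2·0.37) = 7.703, so K_p = 59.33/0.68 = 87.3.

K_p = 87.3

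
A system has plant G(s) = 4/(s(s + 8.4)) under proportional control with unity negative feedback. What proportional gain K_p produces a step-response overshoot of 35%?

From %OS = 100·exp(−πζ/√(1−ζ²)) = 35%, ζ = −ln(0.35)/√(π²+ln²(0.35)) = 0.3169.
Characteristic equation s² + 8.4s + 4K_p = 0 gives ζ = 8.4/(2√(4K_p)).
Setting ζ = 0.3169: √(4K_p) = 8.4/(2·0.3169) = 13.25, so K_p = 175.6/4 = 43.9.

K_p = 43.9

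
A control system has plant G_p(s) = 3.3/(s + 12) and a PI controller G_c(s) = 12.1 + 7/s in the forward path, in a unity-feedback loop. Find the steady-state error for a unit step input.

0

The open loop G_c(s)G_p(s) has a pole at the origin (type 1), so the static position error constant is infinite and e_ss = 1/(1+∞) = 0.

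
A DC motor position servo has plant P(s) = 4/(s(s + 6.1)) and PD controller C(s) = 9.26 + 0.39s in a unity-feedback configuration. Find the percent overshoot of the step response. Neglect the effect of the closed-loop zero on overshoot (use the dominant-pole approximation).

7.86%

Forward path: (9.26 + 0.39s)·4/(s(s+6.1)). The closed-loop characteristic equation is s² + (6.1 + 4·0.39)s + 4·9.26 = 0.
That is s² + 7.66s + 37.04 = 0, so ω_n = 6.086 rad/s and ζ = 7.66/(2·6.086) = 0.6293.
%OS = 100·exp(−πζ/√(1−ζ²)) = 7.86%.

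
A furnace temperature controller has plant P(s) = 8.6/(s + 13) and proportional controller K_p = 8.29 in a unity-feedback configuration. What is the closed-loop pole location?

s = -84.29

Closed-loop transfer function: T(s) = K_p·P(s)/(1 + K_p·P(s)) = 71.29/(s + 13 + 71.29) = 71.29/(s + 84.29).
The closed-loop pole is at s = −84.29.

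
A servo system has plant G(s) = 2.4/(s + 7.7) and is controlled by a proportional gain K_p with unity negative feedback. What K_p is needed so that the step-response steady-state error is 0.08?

K_p = 36.9

For a type-0 loop with proportional control, e_ss = 1/(1 + K_p·G(0)).
G(0) = 0.3117. Require 1/(1 + K_p·0.3117) = 0.08, so 1 + 0.3117·K_p = 12.5.
K_p = (12.5 − 1)/0.3117 = 36.9.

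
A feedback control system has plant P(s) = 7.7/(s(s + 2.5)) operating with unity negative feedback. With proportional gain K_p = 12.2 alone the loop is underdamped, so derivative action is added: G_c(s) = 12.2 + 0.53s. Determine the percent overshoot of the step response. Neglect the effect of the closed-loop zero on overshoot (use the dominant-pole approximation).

32.2%

Forward path: (12.2 + 0.53s)·7.7/(s(s+2.5)). The closed-loop characteristic equation is s² + (2.5 + 7.7·0.53)s + 7.7·12.2 = 0.
That is s² + 6.581s + 93.94 = 0, so ω_n = 9.692 rad/s and ζ = 6.581/(2·9.692) = 0.3395.
%OS = 100·exp(−πζ/√(1−ζ²)) = 32.2%.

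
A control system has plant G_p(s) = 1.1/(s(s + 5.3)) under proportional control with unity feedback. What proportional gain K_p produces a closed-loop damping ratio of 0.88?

K_p = 8.24

Closed-loop characteristic equation: s² + 5.3s + K_p·1.1 = 0.
So ω_n = √(1.1K_p) and 2ζω_n = 5.3, giving ζ = 5.3/(2√(1.1K_p)).
Setting ζ = 0.88: √(1.1K_p) = 5.3/(2·0.88) = 3.011, so K_p = 9.068/1.1 = 8.24.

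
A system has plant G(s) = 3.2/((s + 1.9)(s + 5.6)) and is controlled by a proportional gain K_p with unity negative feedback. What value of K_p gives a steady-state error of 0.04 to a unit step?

The loop is type 0, so e_ss(step) = 1/(1 + K_pos) with K_pos = K_p·G(0).
G(0) = 0.3008. Require 1/(1 + K_p·0.3008) = 0.04, so 1 + 0.3008·K_p = 25.
K_p = (25 − 1)/0.3008 = 79.8.

K_p = 79.8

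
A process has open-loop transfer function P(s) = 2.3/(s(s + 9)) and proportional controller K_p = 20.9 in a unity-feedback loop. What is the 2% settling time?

T_s ≈ 0.889 s

Closed-loop characteristic equation: s² + 9s + 48.07 = 0, so ω_n = 6.933 rad/s and ζ = 9/(2·6.933) = 0.649.
2% settling time T_s ≈ 4/(ζω_n) = 4/4.5 = 0.889 s.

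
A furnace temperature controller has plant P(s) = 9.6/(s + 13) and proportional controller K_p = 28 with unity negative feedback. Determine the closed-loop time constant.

τ = 0.00355 s

Closed-loop transfer function: T(s) = K_p·P(s)/(1 + K_p·P(s)) = 268.8/(s + 13 + 268.8) = 268.8/(s + 281.8).
Time constant τ = 1/281.8 = 0.00355 s.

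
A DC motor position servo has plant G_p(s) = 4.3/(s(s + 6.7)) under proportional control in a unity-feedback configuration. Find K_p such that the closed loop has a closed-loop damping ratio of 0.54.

K_p = 8.95

Closed-loop characteristic equation: s² + 6.7s + K_p·4.3 = 0.
So ω_n = √(4.3K_p) and 2ζω_n = 6.7, giving ζ = 6.7/(2√(4.3K_p)).
Setting ζ = 0.54: √(4.3K_p) = 6.7/(2·0.54) = 6.204, so K_p = 38.49/4.3 = 8.95.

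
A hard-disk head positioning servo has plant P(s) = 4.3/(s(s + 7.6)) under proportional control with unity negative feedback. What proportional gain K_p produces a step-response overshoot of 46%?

From %OS = 100·exp(−πζ/√(1−ζ²)) = 46%, ζ = −ln(0.46)/√(π²+ln²(0.46)) = 0.24.
Characteristic equation s² + 7.6s + 4.3K_p = 0 gives ζ = 7.6/(2√(4.3K_p)).
Setting ζ = 0.24: √(4.3K_p) = 7.6/(2·0.24) = 15.84, so K_p = 250.8/4.3 = 58.3.

K_p = 58.3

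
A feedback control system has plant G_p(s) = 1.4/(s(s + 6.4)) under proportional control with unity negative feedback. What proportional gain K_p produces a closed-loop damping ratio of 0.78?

Closed-loop characteristic equation: s² + 6.4s + K_p·1.4 = 0.
So ω_n = √(1.4K_p) and 2ζω_n = 6.4, giving ζ = 6.4/(2√(1.4K_p)).
Setting ζ = 0.78: √(1.4K_p) = 6.4/(2·0.78) = 4.103, so K_p = 16.83/1.4 = 12.

K_p = 12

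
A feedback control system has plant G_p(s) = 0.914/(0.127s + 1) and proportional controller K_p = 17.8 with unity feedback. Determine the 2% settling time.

T_s ≈ 0.0294 s

Closed loop: T(s) = K_p·G_p/(1+K_p·G_p) = 16.27/(0.127s + 1 + 16.27), with pole at s = −(1 + 16.27)/0.127 = −136.
τ = 1/136 = 0.007354 s, so 2% settling time ≈ 4τ = 0.0294 s.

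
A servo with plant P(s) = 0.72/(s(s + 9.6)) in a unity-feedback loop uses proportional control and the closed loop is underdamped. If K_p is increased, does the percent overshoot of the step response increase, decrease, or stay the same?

Characteristic equation s² + 9.6s + K_p·0.72 = 0: raising K_p raises ω_n while 2ζω_n = 9.6 is fixed, so ζ falls and overshoot grows.

increase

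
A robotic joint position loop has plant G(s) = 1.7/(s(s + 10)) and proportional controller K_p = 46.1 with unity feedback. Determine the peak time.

T_p = 0.43 s

From 1 + K_pG(s) = 0: s² + 10s + 78.37 = 0 ⇒ ω_n = 8.853, ζ = 0.5648.
Damped frequency ω_d = ω_n√(1−ζ²) = 7.305 rad/s, so peak time T_p = π/ω_d = 0.43 s.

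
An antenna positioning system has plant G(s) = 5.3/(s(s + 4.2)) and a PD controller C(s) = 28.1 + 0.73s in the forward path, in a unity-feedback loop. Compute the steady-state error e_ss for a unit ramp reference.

The loop has one pole at the origin (type 1). Velocity error constant K_v = lim_{s→0} s·C(s)G(s) = 28.1·5.3/4.2 = 35.46.
Steady-state error to a unit ramp: e_ss = 1/K_v = 0.0282.

0.0282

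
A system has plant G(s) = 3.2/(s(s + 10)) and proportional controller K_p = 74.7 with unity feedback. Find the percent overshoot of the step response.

The closed-loop denominator s² + 10s + 239 gives ω_n = √239 = 15.46 and ζ = 10/(2ω_n) = 0.3234.
%OS = 100·exp(−πζ/√(1−ζ²)) = 100·exp(−π·0.3234/√0.8954) = 34.2%.

34.2%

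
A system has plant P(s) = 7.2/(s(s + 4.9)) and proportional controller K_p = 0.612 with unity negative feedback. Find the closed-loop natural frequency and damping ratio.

1 + K_p·P(s) = 0 gives s² + 4.9s + 4.406 = 0.
Matching s² + 2ζω_n s + ω_n²: ω_n = √4.406 = 2.099 rad/s and 2ζω_n = 4.9, so ζ = 4.9/(2·2.099) = 1.17.

ω_n = 2.1 rad/s, ζ = 1.17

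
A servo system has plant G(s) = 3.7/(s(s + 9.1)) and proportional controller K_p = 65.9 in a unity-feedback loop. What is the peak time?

T_p = 0.21 s

Closed-loop characteristic equation: s² + 9.1s + 243.8 = 0, so ω_n = 15.62 rad/s and ζ = 9.1/(2·15.62) = 0.2914.
Damped frequency ω_d = ω_n√(1−ζ²) = 14.94 rad/s, so peak time T_p = π/ω_d = 0.21 s.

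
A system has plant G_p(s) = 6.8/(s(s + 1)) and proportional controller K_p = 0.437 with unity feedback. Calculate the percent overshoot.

38.6%

The closed-loop denominator s² + 1s + 2.972 gives ω_n = √2.972 = 1.724 and ζ = 1/(2ω_n) = 0.2901.
%OS = 100·exp(−πζ/√(1−ζ²)) = 100·exp(−π·0.2901/√0.9159) = 38.6%.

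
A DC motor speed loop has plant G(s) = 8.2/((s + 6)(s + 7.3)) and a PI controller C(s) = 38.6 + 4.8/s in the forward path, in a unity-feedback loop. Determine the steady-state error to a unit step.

0

The open loop C(s)G(s) has a pole at the origin (type 1), so the static position error constant is infinite and e_ss = 1/(1+∞) = 0.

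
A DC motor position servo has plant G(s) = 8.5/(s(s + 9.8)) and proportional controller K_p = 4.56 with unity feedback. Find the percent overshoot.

From 1 + K_pG(s) = 0: s² + 9.8s + 38.76 = 0 ⇒ ω_n = 6.226, ζ = 0.7871.
%OS = 100·exp(−πζ/√(1−ζ²)) = 100·exp(−π·0.7871/√0.3805) = 1.82%.

1.82%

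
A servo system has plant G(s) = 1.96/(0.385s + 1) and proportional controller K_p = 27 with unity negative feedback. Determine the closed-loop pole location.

Closed loop: T(s) = K_p·G/(1+K_p·G) = 52.92/(0.385s + 1 + 52.92), with pole at s = −(1 + 52.92)/0.385 = −140.1.

s = -140.1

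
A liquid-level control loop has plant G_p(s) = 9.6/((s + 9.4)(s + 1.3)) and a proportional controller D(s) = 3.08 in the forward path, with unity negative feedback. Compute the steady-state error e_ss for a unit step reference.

0.292

The loop is type 0. Static position error constant K_pos = D(0)·G_p(0) = 3.08·0.7856 = 2.42.
Steady-state error to a unit step: e_ss = 1/(1+K_pos) = 1/3.42 = 0.292.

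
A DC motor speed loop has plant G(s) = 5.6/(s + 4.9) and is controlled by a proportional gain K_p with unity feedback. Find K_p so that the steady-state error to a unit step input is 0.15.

K_p = 4.96

Steady-state error for a unit step on this type-0 loop is 1/(1 + K_p·G(0)).
G(0) = 1.143. Require 1/(1 + K_p·1.143) = 0.15, so 1 + 1.143·K_p = 6.667.
K_p = (6.667 − 1)/1.143 = 4.96.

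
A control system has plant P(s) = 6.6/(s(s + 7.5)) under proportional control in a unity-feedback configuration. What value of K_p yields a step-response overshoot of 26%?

From %OS = 100·exp(−πζ/√(1−ζ²)) = 26%, ζ = −ln(0.26)/√(π²+ln²(0.26)) = 0.3941.
Characteristic equation s² + 7.5s + 6.6K_p = 0 gives ζ = 7.5/(2√(6.6K_p)).
Setting ζ = 0.3941: √(6.6K_p) = 7.5/(2·0.3941) = 9.516, so K_p = 90.55/6.6 = 13.7.

K_p = 13.7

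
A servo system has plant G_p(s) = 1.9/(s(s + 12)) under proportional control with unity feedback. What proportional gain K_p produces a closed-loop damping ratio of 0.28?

Closed-loop characteristic equation: s² + 12s + K_p·1.9 = 0.
So ω_n = √(1.9K_p) and 2ζω_n = 12, giving ζ = 12/(2√(1.9K_p)).
Setting ζ = 0.28: √(1.9K_p) = 12/(2·0.28) = 21.43, so K_p = 459.2/1.9 = 242.

K_p = 242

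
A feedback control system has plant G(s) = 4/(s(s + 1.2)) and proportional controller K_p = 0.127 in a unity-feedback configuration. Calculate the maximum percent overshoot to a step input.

0.745%

From 1 + K_pG(s) = 0: s² + 1.2s + 0.508 = 0 ⇒ ω_n = 0.7127, ζ = 0.8418.
%OS = 100·exp(−πζ/√(1−ζ²)) = 100·exp(−π·0.8418/√0.2913) = 0.745%.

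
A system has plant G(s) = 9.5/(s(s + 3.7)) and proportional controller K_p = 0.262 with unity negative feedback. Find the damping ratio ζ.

The closed-loop denominator is s(s+3.7) + 0.262·9.5 = s² + 3.7s + 2.489.
Matching s² + 2ζω_n s + ω_n²: ω_n = √2.489 = 1.578 rad/s and 2ζω_n = 3.7, so ζ = 3.7/(2·1.578) = 1.17.

ζ = 1.17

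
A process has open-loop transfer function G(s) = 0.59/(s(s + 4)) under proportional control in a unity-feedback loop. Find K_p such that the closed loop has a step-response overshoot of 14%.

K_p = 24.1

From %OS = 100·exp(−πζ/√(1−ζ²)) = 14%, ζ = −ln(0.14)/√(π²+ln²(0.14)) = 0.5305.
Characteristic equation s² + 4s + 0.59K_p = 0 gives ζ = 4/(2√(0.59K_p)).
Setting ζ = 0.5305: √(0.59K_p) = 4/(2·0.5305) = 3.77, so K_p = 14.21/0.59 = 24.1.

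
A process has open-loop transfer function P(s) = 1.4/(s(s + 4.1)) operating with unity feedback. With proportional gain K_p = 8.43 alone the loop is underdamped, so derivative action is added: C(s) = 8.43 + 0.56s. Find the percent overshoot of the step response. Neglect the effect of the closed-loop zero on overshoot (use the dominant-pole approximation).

Forward path: (8.43 + 0.56s)·1.4/(s(s+4.1)). The closed-loop characteristic equation is s² + (4.1 + 1.4·0.56)s + 1.4·8.43 = 0.
That is s² + 4.884s + 11.8 = 0, so ω_n = 3.435 rad/s and ζ = 4.884/(2·3.435) = 0.7108.
%OS = 100·exp(−πζ/√(1−ζ²)) = 4.18%.

4.18%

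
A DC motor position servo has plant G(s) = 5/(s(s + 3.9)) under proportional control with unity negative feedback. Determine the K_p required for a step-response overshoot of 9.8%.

From %OS = 100·exp(−πζ/√(1−ζ²)) = 9.8%, ζ = −ln(0.098)/√(π²+ln²(0.098)) = 0.5945.
Characteristic equation s² + 3.9s + 5K_p = 0 gives ζ = 3.9/(2√(5K_p)).
Setting ζ = 0.5945: √(5K_p) = 3.9/(2·0.5945) = 3.28, so K_p = 10.76/5 = 2.15.

K_p = 2.15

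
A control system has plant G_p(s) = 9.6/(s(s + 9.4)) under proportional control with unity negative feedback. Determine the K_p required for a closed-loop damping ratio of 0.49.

Closed-loop characteristic equation: s² + 9.4s + K_p·9.6 = 0.
So ω_n = √(9.6K_p) and 2ζω_n = 9.4, giving ζ = 9.4/(2√(9.6K_p)).
Setting ζ = 0.49: √(9.6K_p) = 9.4/(2·0.49) = 9.592, so K_p = 92/9.6 = 9.58.

K_p = 9.58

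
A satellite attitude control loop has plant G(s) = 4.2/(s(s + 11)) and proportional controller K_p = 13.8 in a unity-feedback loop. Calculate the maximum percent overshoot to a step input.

Closed-loop characteristic equation: s² + 11s + 57.96 = 0, so ω_n = 7.613 rad/s and ζ = 11/(2·7.613) = 0.7224.
%OS = 100·exp(−πζ/√(1−ζ²)) = 100·exp(−π·0.7224/√0.4781) = 3.75%.

3.75%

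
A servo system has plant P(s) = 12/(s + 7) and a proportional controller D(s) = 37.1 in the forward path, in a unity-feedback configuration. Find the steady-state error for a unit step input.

0.0155

The loop is type 0. Static position error constant K_pos = D(0)·P(0) = 37.1·1.714 = 63.6.
Steady-state error to a unit step: e_ss = 1/(1+K_pos) = 1/64.6 = 0.0155.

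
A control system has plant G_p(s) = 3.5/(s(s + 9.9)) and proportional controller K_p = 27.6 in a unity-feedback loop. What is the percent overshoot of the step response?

16%

Closed-loop characteristic equation: s² + 9.9s + 96.6 = 0, so ω_n = 9.829 rad/s and ζ = 9.9/(2·9.829) = 0.5036.
%OS = 100·exp(−πζ/√(1−ζ²)) = 100·exp(−π·0.5036/√0.7464) = 16%.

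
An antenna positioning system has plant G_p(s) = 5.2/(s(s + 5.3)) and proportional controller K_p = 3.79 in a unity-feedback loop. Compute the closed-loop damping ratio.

ζ = 0.597

With unity feedback the closed-loop characteristic equation is s² + 5.3s + 3.79·5.2 = s² + 5.3s + 19.71 = 0.
So ω_n² = 19.71 ⇒ ω_n = 4.439 rad/s, and ζ = 5.3/(2ω_n) = 0.597.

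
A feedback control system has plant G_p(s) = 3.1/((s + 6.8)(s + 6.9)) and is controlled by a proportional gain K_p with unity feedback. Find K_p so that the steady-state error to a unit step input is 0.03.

K_p = 489

Steady-state error for a unit step on this type-0 loop is 1/(1 + K_p·G_p(0)).
G_p(0) = 0.06607. Require 1/(1 + K_p·0.06607) = 0.03, so 1 + 0.06607·K_p = 33.33.
K_p = (33.33 − 1)/0.06607 = 489.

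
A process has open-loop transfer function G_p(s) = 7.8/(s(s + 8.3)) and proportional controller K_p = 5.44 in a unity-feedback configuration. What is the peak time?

The closed-loop denominator s² + 8.3s + 42.43 gives ω_n = √42.43 = 6.514 and ζ = 8.3/(2ω_n) = 0.6371.
Damped frequency ω_d = ω_n√(1−ζ²) = 5.021 rad/s, so peak time T_p = π/ω_d = 0.626 s.

T_p = 0.626 s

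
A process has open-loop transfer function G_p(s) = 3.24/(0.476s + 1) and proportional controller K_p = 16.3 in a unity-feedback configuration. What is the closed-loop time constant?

τ = 0.00885 s

Closed loop: T(s) = K_p·G_p/(1+K_p·G_p) = 52.81/(0.476s + 1 + 52.81), with pole at s = −(1 + 52.81)/0.476 = −113.1.
Closed-loop time constant τ = 1/113.1 = 0.00885 s.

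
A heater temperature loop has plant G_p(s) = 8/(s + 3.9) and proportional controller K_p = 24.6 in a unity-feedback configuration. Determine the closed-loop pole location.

Closed-loop transfer function: T(s) = K_p·G_p(s)/(1 + K_p·G_p(s)) = 196.8/(s + 3.9 + 196.8) = 196.8/(s + 200.7).
The closed-loop pole is at s = −200.7.

s = -200.7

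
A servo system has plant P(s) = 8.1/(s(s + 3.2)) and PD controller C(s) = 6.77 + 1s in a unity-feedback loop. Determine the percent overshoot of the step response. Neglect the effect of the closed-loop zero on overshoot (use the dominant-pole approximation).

Forward path: (6.77 + 1s)·8.1/(s(s+3.2)). The closed-loop characteristic equation is s² + (3.2 + 8.1·1)s + 8.1·6.77 = 0.
That is s² + 11.3s + 54.84 = 0, so ω_n = 7.405 rad/s and ζ = 11.3/(2·7.405) = 0.763.
%OS = 100·exp(−πζ/√(1−ζ²)) = 2.45%.

2.45%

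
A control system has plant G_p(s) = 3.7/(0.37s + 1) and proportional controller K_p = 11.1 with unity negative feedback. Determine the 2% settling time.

T_s ≈ 0.0352 s

Closed loop: T(s) = K_p·G_p/(1+K_p·G_p) = 41.07/(0.37s + 1 + 41.07), with pole at s = −(1 + 41.07)/0.37 = −113.7.
τ = 1/113.7 = 0.008795 s, so 2% settling time ≈ 4τ = 0.0352 s.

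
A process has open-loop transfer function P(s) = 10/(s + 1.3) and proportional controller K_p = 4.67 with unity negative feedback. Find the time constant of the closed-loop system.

τ = 0.0208 s

Closed-loop transfer function: T(s) = K_p·P(s)/(1 + K_p·P(s)) = 46.7/(s + 1.3 + 46.7) = 46.7/(s + 48).
Time constant τ = 1/48 = 0.0208 s.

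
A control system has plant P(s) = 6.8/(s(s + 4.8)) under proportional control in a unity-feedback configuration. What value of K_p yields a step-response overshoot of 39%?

From %OS = 100·exp(−πζ/√(1−ζ²)) = 39%, ζ = −ln(0.39)/√(π²+ln²(0.39)) = 0.2871.
Characteristic equation s² + 4.8s + 6.8K_p = 0 gives ζ = 4.8/(2√(6.8K_p)).
Setting ζ = 0.2871: √(6.8K_p) = 4.8/(2·0.2871) = 8.359, so K_p = 69.88/6.8 = 10.3.

K_p = 10.3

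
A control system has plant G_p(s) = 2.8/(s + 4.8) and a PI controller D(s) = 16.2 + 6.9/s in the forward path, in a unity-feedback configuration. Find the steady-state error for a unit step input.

0

The open loop D(s)G_p(s) has a pole at the origin (type 1), so the static position error constant is infinite and e_ss = 1/(1+∞) = 0.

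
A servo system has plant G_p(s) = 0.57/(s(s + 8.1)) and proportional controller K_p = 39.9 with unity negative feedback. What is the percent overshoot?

0.639%

From 1 + K_pG_p(s) = 0: s² + 8.1s + 22.74 = 0 ⇒ ω_n = 4.769, ζ = 0.8492.
%OS = 100·exp(−πζ/√(1−ζ²)) = 100·exp(−π·0.8492/√0.2788) = 0.639%.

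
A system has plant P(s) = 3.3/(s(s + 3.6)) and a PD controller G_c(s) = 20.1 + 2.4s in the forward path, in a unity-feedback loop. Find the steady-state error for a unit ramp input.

The loop has one pole at the origin (type 1). Velocity error constant K_v = lim_{s→0} s·G_c(s)P(s) = 20.1·3.3/3.6 = 18.43.
Steady-state error to a unit ramp: e_ss = 1/K_v = 0.0543.

0.0543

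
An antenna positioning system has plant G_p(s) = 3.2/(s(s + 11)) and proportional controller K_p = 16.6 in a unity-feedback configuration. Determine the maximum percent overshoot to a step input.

2.7%

From 1 + K_pG_p(s) = 0: s² + 11s + 53.12 = 0 ⇒ ω_n = 7.288, ζ = 0.7546.
%OS = 100·exp(−πζ/√(1−ζ²)) = 100·exp(−π·0.7546/√0.4305) = 2.7%.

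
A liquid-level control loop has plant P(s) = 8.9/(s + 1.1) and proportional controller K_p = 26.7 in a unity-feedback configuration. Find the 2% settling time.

Closed-loop transfer function: T(s) = K_p·P(s)/(1 + K_p·P(s)) = 237.6/(s + 1.1 + 237.6) = 237.6/(s + 238.7).
Time constant τ = 1/238.7 = 0.004189 s, so the 2% settling time is about 4τ = 0.0168 s.

T_s ≈ 0.0168 s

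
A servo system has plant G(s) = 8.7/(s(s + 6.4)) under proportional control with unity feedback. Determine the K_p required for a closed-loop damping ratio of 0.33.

Closed-loop characteristic equation: s² + 6.4s + K_p·8.7 = 0.
So ω_n = √(8.7K_p) and 2ζω_n = 6.4, giving ζ = 6.4/(2√(8.7K_p)).
Setting ζ = 0.33: √(8.7K_p) = 6.4/(2·0.33) = 9.697, so K_p = 94.03/8.7 = 10.8.

K_p = 10.8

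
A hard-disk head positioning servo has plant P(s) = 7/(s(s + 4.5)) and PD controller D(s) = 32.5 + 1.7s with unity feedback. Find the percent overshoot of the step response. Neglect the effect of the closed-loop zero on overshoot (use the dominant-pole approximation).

13.1%

Forward path: (32.5 + 1.7s)·7/(s(s+4.5)). The closed-loop characteristic equation is s² + (4.5 + 7·1.7)s + 7·32.5 = 0.
That is s² + 16.4s + 227.5 = 0, so ω_n = 15.08 rad/s and ζ = 16.4/(2·15.08) = 0.5437.
%OS = 100·exp(−πζ/√(1−ζ²)) = 13.1%.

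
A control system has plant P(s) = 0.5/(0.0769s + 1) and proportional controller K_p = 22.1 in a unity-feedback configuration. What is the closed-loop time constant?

Closed loop: T(s) = K_p·P/(1+K_p·P) = 11.05/(0.0769s + 1 + 11.05), with pole at s = −(1 + 11.05)/0.0769 = −156.7.
Closed-loop time constant τ = 1/156.7 = 0.00638 s.

τ = 0.00638 s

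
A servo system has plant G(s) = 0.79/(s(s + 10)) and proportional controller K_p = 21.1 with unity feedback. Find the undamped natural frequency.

ω_n = 4.08 rad/s

The closed-loop denominator is s(s+10) + 21.1·0.79 = s² + 10s + 16.67.
Matching s² + 2ζω_n s + ω_n²: ω_n = √16.67 = 4.083 rad/s and 2ζω_n = 10, so ζ = 10/(2·4.083) = 1.22.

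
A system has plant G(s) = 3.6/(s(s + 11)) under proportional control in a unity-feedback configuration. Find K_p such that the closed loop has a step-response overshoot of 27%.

K_p = 56.8

From %OS = 100·exp(−πζ/√(1−ζ²)) = 27%, ζ = −ln(0.27)/√(π²+ln²(0.27)) = 0.3847.
Characteristic equation s² + 11s + 3.6K_p = 0 gives ζ = 11/(2√(3.6K_p)).
Setting ζ = 0.3847: √(3.6K_p) = 11/(2·0.3847) = 14.3, so K_p = 204.4/3.6 = 56.8.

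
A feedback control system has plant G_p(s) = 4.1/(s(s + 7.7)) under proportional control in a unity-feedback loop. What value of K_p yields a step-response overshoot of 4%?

K_p = 7.06

From %OS = 100·exp(−πζ/√(1−ζ²)) = 4%, ζ = −ln(0.04)/√(π²+ln²(0.04)) = 0.7156.
Characteristic equation s² + 7.7s + 4.1K_p = 0 gives ζ = 7.7/(2√(4.1K_p)).
Setting ζ = 0.7156: √(4.1K_p) = 7.7/(2·0.7156) = 5.38, so K_p = 28.94/4.1 = 7.06.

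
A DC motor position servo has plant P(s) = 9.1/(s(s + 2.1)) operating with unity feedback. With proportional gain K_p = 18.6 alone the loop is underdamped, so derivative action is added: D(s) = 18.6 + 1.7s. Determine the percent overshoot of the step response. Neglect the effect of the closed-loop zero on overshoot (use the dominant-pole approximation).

Forward path: (18.6 + 1.7s)·9.1/(s(s+2.1)). The closed-loop characteristic equation is s² + (2.1 + 9.1·1.7)s + 9.1·18.6 = 0.
That is s² + 17.57s + 169.3 = 0, so ω_n = 13.01 rad/s and ζ = 17.57/(2·13.01) = 0.6753.
%OS = 100·exp(−πζ/√(1−ζ²)) = 5.64%.

5.64%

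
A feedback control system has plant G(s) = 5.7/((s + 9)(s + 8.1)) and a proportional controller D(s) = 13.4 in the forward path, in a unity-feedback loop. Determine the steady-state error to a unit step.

0.488

The loop is type 0. Static position error constant K_pos = D(0)·G(0) = 13.4·0.07819 = 1.048.
Steady-state error to a unit step: e_ss = 1/(1+K_pos) = 1/2.048 = 0.488.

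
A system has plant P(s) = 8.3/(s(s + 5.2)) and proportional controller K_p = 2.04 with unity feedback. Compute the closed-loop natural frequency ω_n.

ω_n = 4.11 rad/s

With unity feedback the closed-loop characteristic equation is s² + 5.2s + 2.04·8.3 = s² + 5.2s + 16.93 = 0.
So ω_n² = 16.93 ⇒ ω_n = 4.115 rad/s, and ζ = 5.2/(2ω_n) = 0.632.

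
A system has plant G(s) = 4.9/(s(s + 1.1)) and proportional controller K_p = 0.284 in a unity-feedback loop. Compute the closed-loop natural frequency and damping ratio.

ω_n = 1.18 rad/s, ζ = 0.466

With unity feedback the closed-loop characteristic equation is s² + 1.1s + 0.284·4.9 = s² + 1.1s + 1.392 = 0.
So ω_n² = 1.392 ⇒ ω_n = 1.18 rad/s, and ζ = 1.1/(2ω_n) = 0.466.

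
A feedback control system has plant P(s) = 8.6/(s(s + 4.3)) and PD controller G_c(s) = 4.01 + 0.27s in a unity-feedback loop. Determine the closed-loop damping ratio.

ζ = 0.564

Forward path: (4.01 + 0.27s)·8.6/(s(s+4.3)). The closed-loop characteristic equation is s² + (4.3 + 8.6·0.27)s + 8.6·4.01 = 0.
That is s² + 6.622s + 34.49 = 0, so ω_n = 5.872 rad/s and ζ = 6.622/(2·5.872) = 0.5638.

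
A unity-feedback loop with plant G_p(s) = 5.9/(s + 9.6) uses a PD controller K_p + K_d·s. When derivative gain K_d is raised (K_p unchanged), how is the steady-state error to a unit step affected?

At s = 0 the derivative term contributes nothing: C(0) = K_p regardless of K_d, so K_pos = K_p·G_p(0) and e_ss are unchanged.

unchanged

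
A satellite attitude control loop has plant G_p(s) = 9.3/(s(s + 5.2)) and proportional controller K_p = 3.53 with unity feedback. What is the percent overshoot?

20.2%

The closed-loop denominator s² + 5.2s + 32.83 gives ω_n = √32.83 = 5.73 and ζ = 5.2/(2ω_n) = 0.4538.
%OS = 100·exp(−πζ/√(1−ζ²)) = 100·exp(−π·0.4538/√0.7941) = 20.2%.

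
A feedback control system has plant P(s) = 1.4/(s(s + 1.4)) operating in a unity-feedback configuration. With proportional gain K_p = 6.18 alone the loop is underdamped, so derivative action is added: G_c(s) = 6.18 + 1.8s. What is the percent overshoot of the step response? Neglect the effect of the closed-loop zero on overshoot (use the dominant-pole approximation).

Forward path: (6.18 + 1.8s)·1.4/(s(s+1.4)). The closed-loop characteristic equation is s² + (1.4 + 1.4·1.8)s + 1.4·6.18 = 0.
That is s² + 3.92s + 8.652 = 0, so ω_n = 2.941 rad/s and ζ = 3.92/(2·2.941) = 0.6663.
%OS = 100·exp(−πζ/√(1−ζ²)) = 6.04%.

6.04%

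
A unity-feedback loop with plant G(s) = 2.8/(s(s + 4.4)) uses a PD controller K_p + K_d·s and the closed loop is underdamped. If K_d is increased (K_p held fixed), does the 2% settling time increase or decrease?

Characteristic equation s² + (4.4 + 2.8K_d)s + 2.8K_p = 0: raising K_d increases ζω_n = (4.4+2.8K_d)/2 while the loop stays underdamped, so T_s ≈ 4/(ζω_n) decreases.

decrease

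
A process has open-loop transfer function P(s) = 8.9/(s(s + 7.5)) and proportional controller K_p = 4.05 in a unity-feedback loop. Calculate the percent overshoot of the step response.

From 1 + K_pP(s) = 0: s² + 7.5s + 36.05 = 0 ⇒ ω_n = 6.004, ζ = 0.6246.
%OS = 100·exp(−πζ/√(1−ζ²)) = 100·exp(−π·0.6246/√0.6099) = 8.1%.

8.1%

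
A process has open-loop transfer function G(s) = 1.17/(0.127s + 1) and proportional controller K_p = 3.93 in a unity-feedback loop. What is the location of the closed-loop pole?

Closed loop: T(s) = K_p·G/(1+K_p·G) = 4.598/(0.127s + 1 + 4.598), with pole at s = −(1 + 4.598)/0.127 = −44.08.

s = -44.08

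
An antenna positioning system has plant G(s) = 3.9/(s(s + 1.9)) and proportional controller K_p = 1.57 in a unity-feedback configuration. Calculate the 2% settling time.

T_s ≈ 4.21 s

From 1 + K_pG(s) = 0: s² + 1.9s + 6.123 = 0 ⇒ ω_n = 2.474, ζ = 0.3839.
2% settling time T_s ≈ 4/(ζω_n) = 4/0.95 = 4.21 s.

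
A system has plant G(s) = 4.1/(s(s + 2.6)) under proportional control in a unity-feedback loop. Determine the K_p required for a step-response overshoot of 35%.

K_p = 4.1

From %OS = 100·exp(−πζ/√(1−ζ²)) = 35%, ζ = −ln(0.35)/√(π²+ln²(0.35)) = 0.3169.
Characteristic equation s² + 2.6s + 4.1K_p = 0 gives ζ = 2.6/(2√(4.1K_p)).
Setting ζ = 0.3169: √(4.1K_p) = 2.6/(2·0.3169) = 4.102, so K_p = 16.82/4.1 = 4.1.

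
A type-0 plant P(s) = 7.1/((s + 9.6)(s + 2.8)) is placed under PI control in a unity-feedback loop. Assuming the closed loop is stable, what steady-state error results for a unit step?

0

The PI controller's integrator makes the forward path type 1, so e_ss to a step is zero.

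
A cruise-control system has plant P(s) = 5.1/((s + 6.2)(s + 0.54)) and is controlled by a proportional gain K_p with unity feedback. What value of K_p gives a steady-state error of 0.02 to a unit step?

For a type-0 loop with proportional control, e_ss = 1/(1 + K_p·P(0)).
P(0) = 1.523. Require 1/(1 + K_p·1.523) = 0.02, so 1 + 1.523·K_p = 50.
K_p = (50 − 1)/1.523 = 32.2.

K_p = 32.2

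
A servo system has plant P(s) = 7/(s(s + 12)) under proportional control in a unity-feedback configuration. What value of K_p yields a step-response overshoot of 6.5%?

From %OS = 100·exp(−πζ/√(1−ζ²)) = 6.5%, ζ = −ln(0.065)/√(π²+ln²(0.065)) = 0.6564.
Characteristic equation s² + 12s + 7K_p = 0 gives ζ = 12/(2√(7K_p)).
Setting ζ = 0.6564: √(7K_p) = 12/(2·0.6564) = 9.141, so K_p = 83.56/7 = 11.9.

K_p = 11.9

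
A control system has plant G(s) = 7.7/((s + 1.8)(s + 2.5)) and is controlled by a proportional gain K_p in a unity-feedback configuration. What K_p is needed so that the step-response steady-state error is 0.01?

K_p = 57.9

The loop is type 0, so e_ss(step) = 1/(1 + K_pos) with K_pos = K_p·G(0).
G(0) = 1.711. Require 1/(1 + K_p·1.711) = 0.01, so 1 + 1.711·K_p = 100.
K_p = (100 − 1)/1.711 = 57.9.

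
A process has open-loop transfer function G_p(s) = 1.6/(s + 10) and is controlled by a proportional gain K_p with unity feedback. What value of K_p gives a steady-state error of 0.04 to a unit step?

For a type-0 loop with proportional control, e_ss = 1/(1 + K_p·G_p(0)).
G_p(0) = 0.16. Require 1/(1 + K_p·0.16) = 0.04, so 1 + 0.16·K_p = 25.
K_p = (25 − 1)/0.16 = 150.

K_p = 150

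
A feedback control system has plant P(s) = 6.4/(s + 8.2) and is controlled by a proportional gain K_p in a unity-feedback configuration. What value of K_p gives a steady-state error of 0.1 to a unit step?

K_p = 11.5

Steady-state error for a unit step on this type-0 loop is 1/(1 + K_p·P(0)).
P(0) = 0.7805. Require 1/(1 + K_p·0.7805) = 0.1, so 1 + 0.7805·K_p = 10.
K_p = (10 − 1)/0.7805 = 11.5.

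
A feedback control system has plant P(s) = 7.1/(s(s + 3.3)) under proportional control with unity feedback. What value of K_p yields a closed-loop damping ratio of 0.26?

Closed-loop characteristic equation: s² + 3.3s + K_p·7.1 = 0.
So ω_n = √(7.1K_p) and 2ζω_n = 3.3, giving ζ = 3.3/(2√(7.1K_p)).
Setting ζ = 0.26: √(7.1K_p) = 3.3/(2·0.26) = 6.346, so K_p = 40.27/7.1 = 5.67.

K_p = 5.67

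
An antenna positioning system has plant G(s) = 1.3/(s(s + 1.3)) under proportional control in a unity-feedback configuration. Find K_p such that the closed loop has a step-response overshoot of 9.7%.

From %OS = 100·exp(−πζ/√(1−ζ²)) = 9.7%, ζ = −ln(0.097)/√(π²+ln²(0.097)) = 0.5962.
Characteristic equation s² + 1.3s + 1.3K_p = 0 gives ζ = 1.3/(2√(1.3K_p)).
Setting ζ = 0.5962: √(1.3K_p) = 1.3/(2·0.5962) = 1.09, so K_p = 1.189/1.3 = 0.914.

K_p = 0.914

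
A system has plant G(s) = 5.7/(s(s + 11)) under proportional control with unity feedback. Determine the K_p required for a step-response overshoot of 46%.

K_p = 92.2

From %OS = 100·exp(−πζ/√(1−ζ²)) = 46%, ζ = −ln(0.46)/√(π²+ln²(0.46)) = 0.24.
Characteristic equation s² + 11s + 5.7K_p = 0 gives ζ = 11/(2√(5.7K_p)).
Setting ζ = 0.24: √(5.7K_p) = 11/(2·0.24) = 22.92, so K_p = 525.4/5.7 = 92.2.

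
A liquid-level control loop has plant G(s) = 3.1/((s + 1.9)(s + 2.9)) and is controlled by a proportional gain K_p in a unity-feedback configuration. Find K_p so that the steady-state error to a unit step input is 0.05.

The loop is type 0, so e_ss(step) = 1/(1 + K_pos) with K_pos = K_p·G(0).
G(0) = 0.5626. Require 1/(1 + K_p·0.5626) = 0.05, so 1 + 0.5626·K_p = 20.
K_p = (20 − 1)/0.5626 = 33.8.

K_p = 33.8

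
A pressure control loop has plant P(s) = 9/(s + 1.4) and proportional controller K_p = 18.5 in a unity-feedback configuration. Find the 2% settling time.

Closed-loop transfer function: T(s) = K_p·P(s)/(1 + K_p·P(s)) = 166.5/(s + 1.4 + 166.5) = 166.5/(s + 167.9).
Time constant τ = 1/167.9 = 0.005956 s, so the 2% settling time is about 4τ = 0.0238 s.

T_s ≈ 0.0238 s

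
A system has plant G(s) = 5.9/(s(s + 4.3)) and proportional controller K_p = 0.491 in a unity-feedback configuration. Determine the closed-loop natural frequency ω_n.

1 + K_p·G(s) = 0 gives s² + 4.3s + 2.897 = 0.
Matching s² + 2ζω_n s + ω_n²: ω_n = √2.897 = 1.702 rad/s and 2ζω_n = 4.3, so ζ = 4.3/(2·1.702) = 1.26.

ω_n = 1.7 rad/s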